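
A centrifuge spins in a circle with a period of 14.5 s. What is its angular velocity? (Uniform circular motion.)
ω = 2π/T = 2π/14.5 = 0.4333 rad/s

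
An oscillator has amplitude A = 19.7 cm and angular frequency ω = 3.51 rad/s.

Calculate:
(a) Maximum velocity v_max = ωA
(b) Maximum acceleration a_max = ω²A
v_max = ωA = 3.51×0.197 = 0.6915 m/s
a_max = ω²A = 3.51²×0.197 = 2.427 m/s²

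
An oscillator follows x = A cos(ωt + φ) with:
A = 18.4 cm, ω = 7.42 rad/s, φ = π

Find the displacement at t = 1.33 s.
x = A cos(ωt + φ) = 18.4×cos(7.42×1.33 + π) = 16.62 cm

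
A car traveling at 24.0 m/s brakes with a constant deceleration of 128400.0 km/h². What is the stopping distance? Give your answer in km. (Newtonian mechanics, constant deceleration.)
d = v₀² / (2a) (with unit conversion) = 0.02907 km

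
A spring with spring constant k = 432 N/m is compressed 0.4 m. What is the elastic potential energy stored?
PE = ½kx² = ½×432×0.4² = 34.56 J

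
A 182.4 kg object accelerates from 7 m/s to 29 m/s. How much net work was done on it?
W_net = ΔKE = ½m(v₂² − v₁²) = ½×182.4×(29² − 7²) = 72230.4 J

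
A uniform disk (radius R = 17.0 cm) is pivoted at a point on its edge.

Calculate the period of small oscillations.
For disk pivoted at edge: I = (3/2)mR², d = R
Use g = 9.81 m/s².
I/m = (3/2)R² = 0.04335 m²; d = R = 0.17 m
T = 2π√((3/2)R²/(gR)) = 2π√(3R/(2g)) = 1.013 s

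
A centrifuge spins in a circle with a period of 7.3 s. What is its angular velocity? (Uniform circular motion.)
ω = 2π/T = 2π/7.3 = 0.8607 rad/s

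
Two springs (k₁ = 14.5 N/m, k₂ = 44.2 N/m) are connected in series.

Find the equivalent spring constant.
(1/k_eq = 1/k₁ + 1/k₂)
1/k_eq = 1/14.5 + 1/44.2 = 0.09159; k_eq = 10.92 N/m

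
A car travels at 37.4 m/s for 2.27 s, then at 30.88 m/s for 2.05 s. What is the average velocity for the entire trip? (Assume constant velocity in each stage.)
d₁ = v₁t₁ = 37.4 × 2.27 = 84.898 m
d₂ = v₂t₂ = 30.88 × 2.05 = 63.304 m
d_total = 148.2 m, t_total = 4.32 s
v_avg = d_total/t_total = 148.2/4.32 = 34.31 m/s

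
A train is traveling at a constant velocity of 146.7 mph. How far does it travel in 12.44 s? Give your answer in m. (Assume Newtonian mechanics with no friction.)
d = vt (with unit conversion) = 815.8 m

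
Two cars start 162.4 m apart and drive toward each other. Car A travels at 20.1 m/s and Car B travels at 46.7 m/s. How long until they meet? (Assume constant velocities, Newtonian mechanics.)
Combined speed: v_combined = 20.1 + 46.7 = 66.8 m/s
Time to meet: t = d/66.8 = 162.4/66.8 = 2.43 s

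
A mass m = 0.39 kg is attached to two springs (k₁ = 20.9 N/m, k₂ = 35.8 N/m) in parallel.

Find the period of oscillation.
k_eq = k₁+k₂ = 56.7 N/m
T = 2π√(m/k_eq) = 2π√(0.39/56.7) = 0.5211 s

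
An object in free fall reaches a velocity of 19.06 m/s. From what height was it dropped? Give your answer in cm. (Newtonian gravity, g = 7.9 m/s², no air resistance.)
h = v²/(2g) (with unit conversion) = 2299.0 cm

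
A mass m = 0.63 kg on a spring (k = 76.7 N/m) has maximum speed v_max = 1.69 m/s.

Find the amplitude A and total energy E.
½mv²_max = ½kA² → A = v_max√(m/k) = 1.69×√(0.63/76.7) = 0.1532 m = 15.32 cm
E = ½mv²_max = ½×0.63×1.69² = 0.8997 J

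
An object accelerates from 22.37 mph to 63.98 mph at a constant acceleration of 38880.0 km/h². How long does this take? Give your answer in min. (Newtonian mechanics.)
t = (v - v₀)/a (with unit conversion) = 0.1033 min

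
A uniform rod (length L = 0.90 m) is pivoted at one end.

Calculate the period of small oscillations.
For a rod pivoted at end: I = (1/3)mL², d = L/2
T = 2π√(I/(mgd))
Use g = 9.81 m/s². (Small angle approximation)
I/m = (1/3)L² = 0.27 m²; d = L/2 = 0.45 m
T = 2π√(I/(mgd)) = 2π√(0.27/(9.81×0.45)) = 1.554 s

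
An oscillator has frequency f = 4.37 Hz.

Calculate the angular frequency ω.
ω = 2πf = 2π×4.37 = 27.46 rad/s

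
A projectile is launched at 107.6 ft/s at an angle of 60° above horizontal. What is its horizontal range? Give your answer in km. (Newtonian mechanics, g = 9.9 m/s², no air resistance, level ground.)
R = v₀² sin(2θ) / g (with unit conversion) = 0.09409 km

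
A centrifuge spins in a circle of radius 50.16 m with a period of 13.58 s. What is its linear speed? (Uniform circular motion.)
v = 2πr/T = 2π×50.16/13.58 = 23.21 m/s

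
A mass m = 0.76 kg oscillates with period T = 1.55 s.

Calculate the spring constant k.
T = 2π√(m/k) → k = m(2π/T)² = 0.76×(2π/1.55)² = 12.49 N/m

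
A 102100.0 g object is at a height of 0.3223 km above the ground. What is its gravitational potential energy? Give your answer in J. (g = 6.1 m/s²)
PE = mgh = 102.1 kg × 6.1 m/s² × 322.3 m = 2.007e+05 J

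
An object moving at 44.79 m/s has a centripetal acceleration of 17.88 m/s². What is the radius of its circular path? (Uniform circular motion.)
r = v²/a_c = 44.79²/17.88 = 112.2 m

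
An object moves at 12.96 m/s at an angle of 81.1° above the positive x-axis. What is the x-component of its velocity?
vₓ = v cos(θ) = 12.96 × cos(81.1°) = 2.01 m/s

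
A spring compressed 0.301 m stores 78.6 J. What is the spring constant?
PE = ½kx² → k = 2PE/x² = 2×78.6/0.301² = 1735.0 N/m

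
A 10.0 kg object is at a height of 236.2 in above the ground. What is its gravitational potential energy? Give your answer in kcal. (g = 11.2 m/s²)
PE = mgh = 10 kg × 11.2 m/s² × 5.999 m = 671.9 J = 0.1606 kcal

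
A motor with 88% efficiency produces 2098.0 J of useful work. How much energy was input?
W_in = W_out/η = 2098.0/0.88 = 2384.1 J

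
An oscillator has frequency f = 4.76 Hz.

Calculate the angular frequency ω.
ω = 2πf = 2π×4.76 = 29.91 rad/s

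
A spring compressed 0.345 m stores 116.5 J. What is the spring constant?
PE = ½kx² → k = 2PE/x² = 2×116.5/0.345² = 1958.0 N/m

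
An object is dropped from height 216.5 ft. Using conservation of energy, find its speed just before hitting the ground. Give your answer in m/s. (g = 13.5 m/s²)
mgh = ½mv² → v = √(2gh) = √(2×13.5×65.99) = 42.21 m/s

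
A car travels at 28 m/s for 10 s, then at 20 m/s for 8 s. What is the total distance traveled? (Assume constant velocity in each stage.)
d₁ = v₁t₁ = 28 × 10 = 280 m
d₂ = v₂t₂ = 20 × 8 = 160 m
d_total = 280 + 160 = 440 m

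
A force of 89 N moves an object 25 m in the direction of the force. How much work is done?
W = Fd = 89×25 = 2225.0 J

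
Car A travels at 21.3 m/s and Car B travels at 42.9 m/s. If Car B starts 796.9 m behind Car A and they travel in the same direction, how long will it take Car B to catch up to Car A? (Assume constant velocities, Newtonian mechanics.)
Relative speed: v_rel = 42.9 - 21.3 = 21.6 m/s
Time to catch: t = d₀/v_rel = 796.9/21.6 = 36.89 s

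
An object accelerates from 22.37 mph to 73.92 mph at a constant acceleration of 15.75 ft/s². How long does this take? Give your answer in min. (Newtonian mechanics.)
t = (v - v₀)/a (with unit conversion) = 0.08001 min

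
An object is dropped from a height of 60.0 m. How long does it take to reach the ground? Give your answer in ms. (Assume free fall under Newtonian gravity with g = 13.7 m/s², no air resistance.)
t = √(2h/g) (with unit conversion) = 2960.0 ms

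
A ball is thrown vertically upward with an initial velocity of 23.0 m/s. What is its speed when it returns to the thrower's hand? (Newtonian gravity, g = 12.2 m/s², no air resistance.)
By conservation of energy, the ball returns at the same speed = 23.0 m/s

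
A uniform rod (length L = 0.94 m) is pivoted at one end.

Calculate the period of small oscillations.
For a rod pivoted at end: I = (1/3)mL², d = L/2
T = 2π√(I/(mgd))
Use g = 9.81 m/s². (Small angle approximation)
I/m = (1/3)L² = 0.2945 m²; d = L/2 = 0.47 m
T = 2π√(I/(mgd)) = 2π√(0.2945/(9.81×0.47)) = 1.588 s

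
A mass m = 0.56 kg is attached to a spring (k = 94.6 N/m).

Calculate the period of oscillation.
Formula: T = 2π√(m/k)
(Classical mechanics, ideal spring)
T = 2π√(m/k) = 2π√(0.56/94.6) = 0.4834 s; f = 1/T = 2.069 Hz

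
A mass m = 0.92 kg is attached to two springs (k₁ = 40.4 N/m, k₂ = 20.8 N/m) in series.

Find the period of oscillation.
k_eq = k₁k₂/(k₁+k₂) = 13.73 N/m
T = 2π√(m/k_eq) = 2π√(0.92/13.73) = 1.626 s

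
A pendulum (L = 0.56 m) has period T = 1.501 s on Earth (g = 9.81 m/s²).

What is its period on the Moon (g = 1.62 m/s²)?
T = 2π√(L/g), so T_moon/T_earth = √(g_earth/g_moon)
T_moon = 2π√(0.56/1.62) = 3.694 s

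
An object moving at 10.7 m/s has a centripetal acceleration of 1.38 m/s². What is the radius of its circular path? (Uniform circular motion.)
r = v²/a_c = 10.7²/1.38 = 82.96 m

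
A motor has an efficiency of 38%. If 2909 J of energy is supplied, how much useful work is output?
W_out = η × W_in = 0.38 × 2909 = 1105.4 J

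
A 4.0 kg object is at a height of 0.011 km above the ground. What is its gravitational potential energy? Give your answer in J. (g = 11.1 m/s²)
PE = mgh = 4 kg × 11.1 m/s² × 11 m = 488.4 J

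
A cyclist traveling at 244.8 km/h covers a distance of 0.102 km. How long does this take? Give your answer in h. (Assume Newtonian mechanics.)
t = d/v (with unit conversion) = 0.0004167 h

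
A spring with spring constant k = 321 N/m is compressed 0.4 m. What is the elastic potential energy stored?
PE = ½kx² = ½×321×0.4² = 25.68 J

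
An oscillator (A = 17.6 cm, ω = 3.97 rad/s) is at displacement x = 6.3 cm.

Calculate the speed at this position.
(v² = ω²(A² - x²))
v = ω√(A² − x²) = 3.97×√(0.176² − 0.063²) = 0.6524 m/s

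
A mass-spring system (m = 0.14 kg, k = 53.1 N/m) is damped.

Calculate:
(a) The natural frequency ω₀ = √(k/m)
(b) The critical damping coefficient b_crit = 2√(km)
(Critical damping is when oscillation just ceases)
ω₀ = √(k/m) = √(53.1/0.14) = 19.48 rad/s
b_crit = 2√(km) = 2√(53.1×0.14) = 5.453 kg/s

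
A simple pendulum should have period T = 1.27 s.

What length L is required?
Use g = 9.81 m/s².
T = 2π√(L/g) → L = g(T/2π)² = 9.81×(1.27/2π)² = 0.4008 m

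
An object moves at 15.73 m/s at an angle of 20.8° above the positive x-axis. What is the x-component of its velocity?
vₓ = v cos(θ) = 15.73 × cos(20.8°) = 14.7 m/s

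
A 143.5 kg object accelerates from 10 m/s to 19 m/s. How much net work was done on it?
W_net = ΔKE = ½m(v₂² − v₁²) = ½×143.5×(19² − 10²) = 18726.75 J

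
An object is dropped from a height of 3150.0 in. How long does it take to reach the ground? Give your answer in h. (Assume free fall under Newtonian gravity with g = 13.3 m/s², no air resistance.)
t = √(2h/g) (with unit conversion) = 0.0009635 h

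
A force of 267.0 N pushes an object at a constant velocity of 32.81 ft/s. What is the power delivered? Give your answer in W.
P = Fv = 267 N × 10 m/s = 2670 W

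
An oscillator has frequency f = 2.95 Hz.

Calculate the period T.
T = 1/f = 1/2.95 = 0.339 s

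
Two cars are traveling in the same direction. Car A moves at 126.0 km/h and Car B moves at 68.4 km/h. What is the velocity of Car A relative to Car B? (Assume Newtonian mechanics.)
v_rel = v_A - v_B = 126.0 - 68.4 = 57.6 km/h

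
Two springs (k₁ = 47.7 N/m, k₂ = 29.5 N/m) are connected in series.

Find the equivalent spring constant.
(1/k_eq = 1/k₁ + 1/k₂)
1/k_eq = 1/47.7 + 1/29.5 = 0.054863; k_eq = 18.23 N/m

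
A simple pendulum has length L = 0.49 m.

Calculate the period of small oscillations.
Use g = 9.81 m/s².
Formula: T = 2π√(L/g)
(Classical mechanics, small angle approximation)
T = 2π√(L/g) = 2π√(0.49/9.81) = 1.404 s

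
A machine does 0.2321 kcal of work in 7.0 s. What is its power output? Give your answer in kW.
P = W/t = 971.1 J / 7 s = 138.7 W = 0.1387 kW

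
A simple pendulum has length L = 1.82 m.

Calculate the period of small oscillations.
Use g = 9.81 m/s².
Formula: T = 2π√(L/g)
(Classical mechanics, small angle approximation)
T = 2π√(L/g) = 2π√(1.82/9.81) = 2.706 s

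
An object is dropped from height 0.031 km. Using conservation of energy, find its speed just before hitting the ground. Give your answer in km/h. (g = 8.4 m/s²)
mgh = ½mv² → v = √(2gh) = √(2×8.4×31) = 22.82 m/s = 82.16 km/h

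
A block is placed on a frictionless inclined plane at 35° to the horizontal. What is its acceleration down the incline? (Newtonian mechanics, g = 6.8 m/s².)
a = g sin(θ) = 6.8 × sin(35°) = 6.8 × 0.5736 = 3.9 m/s²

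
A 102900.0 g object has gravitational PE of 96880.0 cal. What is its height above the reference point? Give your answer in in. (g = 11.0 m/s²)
PE = mgh → h = PE/(mg) = 4.053e+05 J / (102.9 kg × 11.0 m/s²) = 358.1 m = 14100.0 in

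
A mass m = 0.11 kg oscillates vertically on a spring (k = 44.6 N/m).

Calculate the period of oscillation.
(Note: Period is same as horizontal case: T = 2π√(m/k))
T = 2π√(m/k) = 2π√(0.11/44.6) = 0.312 s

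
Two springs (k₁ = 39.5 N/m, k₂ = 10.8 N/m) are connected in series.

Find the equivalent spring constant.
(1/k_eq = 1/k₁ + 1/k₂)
1/k_eq = 1/39.5 + 1/10.8 = 0.11791; k_eq = 8.481 N/m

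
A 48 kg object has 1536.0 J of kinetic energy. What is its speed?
KE = ½mv² → v = √(2KE/m) = √(2×1536.0/48) = 8.0 m/s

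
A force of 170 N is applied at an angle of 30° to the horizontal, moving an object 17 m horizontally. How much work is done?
W = Fd cosθ = 170×17×cos(30°) = 2502.8 J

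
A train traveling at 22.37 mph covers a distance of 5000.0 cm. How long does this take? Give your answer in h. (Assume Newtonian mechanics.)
t = d/v (with unit conversion) = 0.001389 h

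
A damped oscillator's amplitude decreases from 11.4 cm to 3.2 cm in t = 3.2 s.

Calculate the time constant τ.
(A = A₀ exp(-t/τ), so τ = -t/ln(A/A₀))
A/A₀ = 3.2/11.4 = 0.2807; ln(A/A₀) = -1.27
τ = −t/ln(A/A₀) = −3.2/-1.27 = 2.519 s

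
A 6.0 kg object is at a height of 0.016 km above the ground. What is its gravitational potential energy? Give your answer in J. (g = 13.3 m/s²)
PE = mgh = 6 kg × 13.3 m/s² × 16 m = 1277 J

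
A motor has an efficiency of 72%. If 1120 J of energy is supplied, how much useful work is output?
W_out = η × W_in = 0.72 × 1120 = 806.4 J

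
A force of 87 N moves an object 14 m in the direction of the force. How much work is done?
W = Fd = 87×14 = 1218.0 J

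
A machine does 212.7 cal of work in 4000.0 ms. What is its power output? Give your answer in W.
P = W/t = 889.9 J / 4 s = 222.5 W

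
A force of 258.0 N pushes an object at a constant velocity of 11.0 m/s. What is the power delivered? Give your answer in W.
P = Fv = 258 N × 11 m/s = 2838 W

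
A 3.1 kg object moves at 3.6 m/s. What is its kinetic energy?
KE = ½mv² = ½×3.1×3.6² = 20.088 J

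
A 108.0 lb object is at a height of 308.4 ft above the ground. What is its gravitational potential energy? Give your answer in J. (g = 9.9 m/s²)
PE = mgh = 48.99 kg × 9.9 m/s² × 94 m = 4.559e+04 J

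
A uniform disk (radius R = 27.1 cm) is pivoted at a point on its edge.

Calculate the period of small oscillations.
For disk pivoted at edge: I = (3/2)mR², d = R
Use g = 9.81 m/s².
I/m = (3/2)R² = 0.1102 m²; d = R = 0.271 m
T = 2π√((3/2)R²/(gR)) = 2π√(3R/(2g)) = 1.279 s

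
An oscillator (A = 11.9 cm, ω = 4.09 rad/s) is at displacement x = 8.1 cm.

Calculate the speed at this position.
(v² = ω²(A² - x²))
v = ω√(A² − x²) = 4.09×√(0.119² − 0.081²) = 0.3566 m/s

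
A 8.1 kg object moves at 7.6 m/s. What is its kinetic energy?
KE = ½mv² = ½×8.1×7.6² = 233.928 J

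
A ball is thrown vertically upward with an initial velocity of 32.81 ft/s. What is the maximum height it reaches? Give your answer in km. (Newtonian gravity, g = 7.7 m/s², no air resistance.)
h_max = v₀²/(2g) (with unit conversion) = 0.006494 km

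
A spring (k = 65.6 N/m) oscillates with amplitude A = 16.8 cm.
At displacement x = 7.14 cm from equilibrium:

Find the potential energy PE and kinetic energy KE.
E_total = ½kA² = ½×65.6×(0.168)² = 0.9257 J
PE = ½kx² = ½×65.6×(0.0714)² = 0.1672 J
KE = E_total − PE = 0.7585 J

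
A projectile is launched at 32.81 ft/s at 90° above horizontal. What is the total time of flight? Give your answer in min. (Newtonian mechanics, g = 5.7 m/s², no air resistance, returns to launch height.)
T = 2v₀sin(θ)/g (with unit conversion) = 0.05848 min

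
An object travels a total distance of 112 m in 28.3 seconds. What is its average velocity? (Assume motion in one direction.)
v_avg = Δd / Δt = 112 / 28.3 = 3.96 m/s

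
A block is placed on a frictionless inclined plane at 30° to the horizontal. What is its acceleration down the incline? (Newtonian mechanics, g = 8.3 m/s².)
a = g sin(θ) = 8.3 × sin(30°) = 8.3 × 0.5 = 4.15 m/s²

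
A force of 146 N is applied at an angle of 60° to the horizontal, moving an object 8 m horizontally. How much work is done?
W = Fd cosθ = 146×8×cos(60°) = 584.0 J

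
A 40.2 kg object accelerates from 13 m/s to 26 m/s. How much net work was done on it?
W_net = ΔKE = ½m(v₂² − v₁²) = ½×40.2×(26² − 13²) = 10190.7 J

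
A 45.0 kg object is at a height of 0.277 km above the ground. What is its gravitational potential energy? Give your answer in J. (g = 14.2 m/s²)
PE = mgh = 45 kg × 14.2 m/s² × 277 m = 1.77e+05 J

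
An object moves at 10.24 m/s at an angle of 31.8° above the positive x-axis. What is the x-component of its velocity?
vₓ = v cos(θ) = 10.24 × cos(31.8°) = 8.7 m/s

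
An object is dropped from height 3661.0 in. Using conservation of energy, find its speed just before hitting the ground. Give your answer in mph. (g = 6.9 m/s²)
mgh = ½mv² → v = √(2gh) = √(2×6.9×92.99) = 35.82 m/s = 80.13 mph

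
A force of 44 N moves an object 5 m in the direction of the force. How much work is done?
W = Fd = 44×5 = 220.0 J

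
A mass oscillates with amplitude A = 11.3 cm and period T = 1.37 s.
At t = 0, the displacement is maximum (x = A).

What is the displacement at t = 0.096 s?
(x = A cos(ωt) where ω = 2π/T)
ω = 2π/T = 2π/1.37 = 4.586 rad/s
x = A cos(ωt) = 11.3×cos(4.586×0.096) = 10.22 cm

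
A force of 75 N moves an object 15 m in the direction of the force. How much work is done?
W = Fd = 75×15 = 1125.0 J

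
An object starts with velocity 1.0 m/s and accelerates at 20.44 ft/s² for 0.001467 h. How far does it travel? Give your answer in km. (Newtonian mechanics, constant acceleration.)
d = v₀t + ½at² (with unit conversion) = 0.09216 km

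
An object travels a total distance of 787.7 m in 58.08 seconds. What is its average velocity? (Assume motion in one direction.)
v_avg = Δd / Δt = 787.7 / 58.08 = 13.56 m/s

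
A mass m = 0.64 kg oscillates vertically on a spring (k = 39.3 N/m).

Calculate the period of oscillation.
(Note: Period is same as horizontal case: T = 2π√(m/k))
T = 2π√(m/k) = 2π√(0.64/39.3) = 0.8018 s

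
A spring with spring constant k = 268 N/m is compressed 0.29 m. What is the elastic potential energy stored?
PE = ½kx² = ½×268×0.29² = 11.27 J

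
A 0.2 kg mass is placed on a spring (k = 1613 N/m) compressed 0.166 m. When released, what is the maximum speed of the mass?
½kx² = ½mv² → v = x√(k/m) = 0.166×√(1613/0.2) = 14.91 m/s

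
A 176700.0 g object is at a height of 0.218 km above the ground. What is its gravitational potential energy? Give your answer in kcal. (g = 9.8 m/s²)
PE = mgh = 176.7 kg × 9.8 m/s² × 218 m = 3.775e+05 J = 90.23 kcal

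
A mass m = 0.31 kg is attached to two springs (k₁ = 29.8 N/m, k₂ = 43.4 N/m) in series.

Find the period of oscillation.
k_eq = k₁k₂/(k₁+k₂) = 17.67 N/m
T = 2π√(m/k_eq) = 2π√(0.31/17.67) = 0.8323 s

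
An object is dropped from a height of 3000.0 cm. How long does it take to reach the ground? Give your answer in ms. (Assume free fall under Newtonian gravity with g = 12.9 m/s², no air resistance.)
t = √(2h/g) (with unit conversion) = 2157.0 ms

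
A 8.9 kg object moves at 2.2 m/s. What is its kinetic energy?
KE = ½mv² = ½×8.9×2.2² = 21.538 J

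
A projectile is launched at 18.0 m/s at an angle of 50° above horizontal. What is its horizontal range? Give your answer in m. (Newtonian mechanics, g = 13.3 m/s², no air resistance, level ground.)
R = v₀² sin(2θ) / g = 23.99 m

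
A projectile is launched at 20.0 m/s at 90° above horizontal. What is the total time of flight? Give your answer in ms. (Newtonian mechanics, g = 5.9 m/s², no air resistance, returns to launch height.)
T = 2v₀sin(θ)/g (with unit conversion) = 6780.0 ms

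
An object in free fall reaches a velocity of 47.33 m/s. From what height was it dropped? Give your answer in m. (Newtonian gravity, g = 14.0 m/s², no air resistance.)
h = v²/(2g) = 80.0 m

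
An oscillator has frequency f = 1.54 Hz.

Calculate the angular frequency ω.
ω = 2πf = 2π×1.54 = 9.676 rad/s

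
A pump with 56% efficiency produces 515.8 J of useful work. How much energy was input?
W_in = W_out/η = 515.8/0.56 = 921.07 J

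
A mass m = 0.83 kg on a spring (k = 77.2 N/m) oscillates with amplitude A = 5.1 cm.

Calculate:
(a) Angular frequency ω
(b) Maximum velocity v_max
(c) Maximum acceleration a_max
ω = √(k/m) = √(77.2/0.83) = 9.644 rad/s
v_max = ωA = 9.644×0.051 = 0.4919 m/s
a_max = ω²A = 9.644²×0.051 = 4.744 m/s²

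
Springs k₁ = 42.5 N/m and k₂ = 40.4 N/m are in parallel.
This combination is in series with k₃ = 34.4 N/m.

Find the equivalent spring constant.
k₁₂ = k₁ + k₂ = 82.9 N/m (parallel)
1/k_eq = 1/k₁₂ + 1/k₃ → k_eq = 24.31 N/m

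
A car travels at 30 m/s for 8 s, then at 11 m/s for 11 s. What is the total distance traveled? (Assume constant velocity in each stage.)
d₁ = v₁t₁ = 30 × 8 = 240 m
d₂ = v₂t₂ = 11 × 11 = 121 m
d_total = 240 + 121 = 361 m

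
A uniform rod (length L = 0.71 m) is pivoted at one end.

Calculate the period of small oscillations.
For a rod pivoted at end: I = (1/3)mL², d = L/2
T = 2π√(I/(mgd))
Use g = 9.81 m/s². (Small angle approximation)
I/m = (1/3)L² = 0.168 m²; d = L/2 = 0.355 m
T = 2π√(I/(mgd)) = 2π√(0.168/(9.81×0.355)) = 1.38 s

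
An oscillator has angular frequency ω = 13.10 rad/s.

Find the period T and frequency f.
T = 2π/ω = 2π/13.1 = 0.4796 s; f = ω/2π = 2.085 Hz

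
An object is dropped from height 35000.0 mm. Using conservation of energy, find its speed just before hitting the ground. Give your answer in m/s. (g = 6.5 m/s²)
mgh = ½mv² → v = √(2gh) = √(2×6.5×35) = 21.33 m/s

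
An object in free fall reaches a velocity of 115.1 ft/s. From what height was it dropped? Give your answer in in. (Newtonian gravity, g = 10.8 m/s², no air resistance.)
h = v²/(2g) (with unit conversion) = 2243.0 in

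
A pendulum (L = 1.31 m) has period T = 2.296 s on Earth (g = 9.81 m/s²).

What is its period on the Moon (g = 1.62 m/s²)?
T = 2π√(L/g), so T_moon/T_earth = √(g_earth/g_moon)
T_moon = 2π√(1.31/1.62) = 5.65 s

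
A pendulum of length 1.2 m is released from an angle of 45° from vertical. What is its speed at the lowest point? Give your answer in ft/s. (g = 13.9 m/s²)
h = L(1 − cosθ) = 1.2×(1 − cos45°) = 0.3515 m
v = √(2gh) = √(2×13.9×0.3515) = 3.126 m/s = 10.26 ft/s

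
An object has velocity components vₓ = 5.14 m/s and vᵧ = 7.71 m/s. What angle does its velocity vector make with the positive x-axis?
θ = arctan(vᵧ/vₓ) = arctan(7.71/5.14) = 56.31°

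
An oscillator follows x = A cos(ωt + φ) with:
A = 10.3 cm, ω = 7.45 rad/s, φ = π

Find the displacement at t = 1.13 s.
x = A cos(ωt + φ) = 10.3×cos(7.45×1.13 + π) = 5.511 cm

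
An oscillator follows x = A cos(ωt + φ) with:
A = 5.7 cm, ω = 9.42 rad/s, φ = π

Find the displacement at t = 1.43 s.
x = A cos(ωt + φ) = 5.7×cos(9.42×1.43 + π) = -3.524 cm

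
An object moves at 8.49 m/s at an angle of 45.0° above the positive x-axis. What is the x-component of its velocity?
vₓ = v cos(θ) = 8.49 × cos(45.0°) = 6.0 m/s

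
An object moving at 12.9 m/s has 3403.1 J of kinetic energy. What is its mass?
KE = ½mv² → m = 2KE/v² = 2×3403.1/12.9² = 40.9 kg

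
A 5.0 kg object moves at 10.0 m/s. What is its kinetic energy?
KE = ½mv² = ½×5.0×10.0² = 250.0 J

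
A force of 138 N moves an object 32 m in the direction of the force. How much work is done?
W = Fd = 138×32 = 4416.0 J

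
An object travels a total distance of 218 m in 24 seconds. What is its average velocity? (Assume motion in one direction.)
v_avg = Δd / Δt = 218 / 24 = 9.08 m/s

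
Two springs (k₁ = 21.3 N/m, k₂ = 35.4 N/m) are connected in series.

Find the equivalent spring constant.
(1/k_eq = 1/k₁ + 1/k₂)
1/k_eq = 1/21.3 + 1/35.4 = 0.075197; k_eq = 13.3 N/m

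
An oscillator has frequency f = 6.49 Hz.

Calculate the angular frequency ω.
ω = 2πf = 2π×6.49 = 40.78 rad/s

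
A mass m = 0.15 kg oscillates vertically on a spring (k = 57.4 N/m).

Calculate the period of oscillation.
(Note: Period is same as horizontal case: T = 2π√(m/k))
T = 2π√(m/k) = 2π√(0.15/57.4) = 0.3212 s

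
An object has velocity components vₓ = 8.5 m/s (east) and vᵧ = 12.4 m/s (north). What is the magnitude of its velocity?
|v| = √(vₓ² + vᵧ²) = √(8.5² + 12.4²) = √(226.01) = 15.03 m/s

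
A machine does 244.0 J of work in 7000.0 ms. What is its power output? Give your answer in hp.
P = W/t = 244 J / 7 s = 34.86 W = 0.04674 hp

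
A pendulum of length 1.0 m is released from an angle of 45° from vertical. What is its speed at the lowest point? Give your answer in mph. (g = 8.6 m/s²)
h = L(1 − cosθ) = 1.0×(1 − cos45°) = 0.2929 m
v = √(2gh) = √(2×8.6×0.2929) = 2.244 m/s = 5.021 mph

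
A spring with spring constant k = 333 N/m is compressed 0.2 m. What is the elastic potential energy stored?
PE = ½kx² = ½×333×0.2² = 6.66 J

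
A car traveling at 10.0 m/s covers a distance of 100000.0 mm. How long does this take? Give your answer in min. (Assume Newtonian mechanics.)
t = d/v (with unit conversion) = 0.1667 min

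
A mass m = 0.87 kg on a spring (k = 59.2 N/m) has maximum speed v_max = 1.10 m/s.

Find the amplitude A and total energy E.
½mv²_max = ½kA² → A = v_max√(m/k) = 1.1×√(0.87/59.2) = 0.1333 m = 13.33 cm
E = ½mv²_max = ½×0.87×1.1² = 0.5264 J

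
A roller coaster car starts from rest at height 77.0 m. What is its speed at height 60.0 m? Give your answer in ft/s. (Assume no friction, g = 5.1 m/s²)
mgh₁ = ½mv₂² + mgh₂ → v₂ = √(2g(h₁−h₂)) = √(2×5.1×(77−60)) = 13.17 m/s = 43.2 ft/s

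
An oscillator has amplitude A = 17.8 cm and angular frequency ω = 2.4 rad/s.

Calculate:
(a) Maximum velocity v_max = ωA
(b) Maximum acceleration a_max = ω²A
v_max = ωA = 2.4×0.178 = 0.4272 m/s
a_max = ω²A = 2.4²×0.178 = 1.025 m/s²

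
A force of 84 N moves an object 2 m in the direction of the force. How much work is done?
W = Fd = 84×2 = 168.0 J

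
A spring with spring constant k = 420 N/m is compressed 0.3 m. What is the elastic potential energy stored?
PE = ½kx² = ½×420×0.3² = 18.9 J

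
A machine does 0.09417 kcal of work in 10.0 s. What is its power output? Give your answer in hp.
P = W/t = 394 J / 10 s = 39.4 W = 0.05284 hp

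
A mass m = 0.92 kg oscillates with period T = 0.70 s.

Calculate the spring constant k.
T = 2π√(m/k) → k = m(2π/T)² = 0.92×(2π/0.7)² = 74.12 N/m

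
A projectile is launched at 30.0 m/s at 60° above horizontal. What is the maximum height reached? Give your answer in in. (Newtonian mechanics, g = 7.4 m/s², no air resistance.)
H = v₀²sin²(θ)/(2g) (with unit conversion) = 1796.0 in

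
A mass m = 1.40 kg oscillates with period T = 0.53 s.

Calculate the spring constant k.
T = 2π√(m/k) → k = m(2π/T)² = 1.4×(2π/0.53)² = 196.8 N/m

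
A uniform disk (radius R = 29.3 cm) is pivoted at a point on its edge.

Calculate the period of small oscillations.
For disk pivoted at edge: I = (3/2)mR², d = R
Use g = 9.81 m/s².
I/m = (3/2)R² = 0.1288 m²; d = R = 0.293 m
T = 2π√((3/2)R²/(gR)) = 2π√(3R/(2g)) = 1.33 s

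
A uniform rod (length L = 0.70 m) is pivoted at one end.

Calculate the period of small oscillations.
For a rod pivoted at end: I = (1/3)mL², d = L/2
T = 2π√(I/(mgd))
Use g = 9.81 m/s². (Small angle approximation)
I/m = (1/3)L² = 0.1633 m²; d = L/2 = 0.35 m
T = 2π√(I/(mgd)) = 2π√(0.1633/(9.81×0.35)) = 1.37 s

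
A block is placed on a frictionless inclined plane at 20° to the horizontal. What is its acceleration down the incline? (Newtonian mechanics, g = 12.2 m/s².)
a = g sin(θ) = 12.2 × sin(20°) = 12.2 × 0.342 = 4.17 m/s²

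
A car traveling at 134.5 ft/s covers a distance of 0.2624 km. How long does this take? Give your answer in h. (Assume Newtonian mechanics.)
t = d/v (with unit conversion) = 0.001778 h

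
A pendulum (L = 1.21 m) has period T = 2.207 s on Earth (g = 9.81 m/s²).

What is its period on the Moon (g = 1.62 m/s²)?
T = 2π√(L/g), so T_moon/T_earth = √(g_earth/g_moon)
T_moon = 2π√(1.21/1.62) = 5.43 s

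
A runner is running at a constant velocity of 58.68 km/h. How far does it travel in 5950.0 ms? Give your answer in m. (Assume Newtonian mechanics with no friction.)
d = vt (with unit conversion) = 96.99 m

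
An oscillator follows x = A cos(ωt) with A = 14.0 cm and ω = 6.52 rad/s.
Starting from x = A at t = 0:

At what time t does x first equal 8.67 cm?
cos(ωt) = x/A = 8.67/14.0 = 0.6193
ωt = arccos(0.6193) = 0.903 rad
t = 0.903/6.52 = 0.1385 s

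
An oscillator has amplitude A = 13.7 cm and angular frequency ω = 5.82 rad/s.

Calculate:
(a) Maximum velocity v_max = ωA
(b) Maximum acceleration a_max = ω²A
v_max = ωA = 5.82×0.137 = 0.7973 m/s
a_max = ω²A = 5.82²×0.137 = 4.641 m/s²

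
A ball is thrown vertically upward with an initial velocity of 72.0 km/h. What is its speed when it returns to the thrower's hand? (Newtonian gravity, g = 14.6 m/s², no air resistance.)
By conservation of energy, the ball returns at the same speed = 72.0 km/h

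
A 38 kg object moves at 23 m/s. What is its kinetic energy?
KE = ½mv² = ½×38×23² = 10051.0 J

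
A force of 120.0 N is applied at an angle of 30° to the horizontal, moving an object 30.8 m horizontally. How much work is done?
W = Fd cosθ = 120.0×30.8×cos(30°) = 3200.8 J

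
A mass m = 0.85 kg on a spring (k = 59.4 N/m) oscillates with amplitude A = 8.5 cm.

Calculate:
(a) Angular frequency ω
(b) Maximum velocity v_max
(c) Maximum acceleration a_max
ω = √(k/m) = √(59.4/0.85) = 8.36 rad/s
v_max = ωA = 8.36×0.085 = 0.7106 m/s
a_max = ω²A = 8.36²×0.085 = 5.94 m/s²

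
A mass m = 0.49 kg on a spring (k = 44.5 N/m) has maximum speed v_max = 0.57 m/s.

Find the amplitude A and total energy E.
½mv²_max = ½kA² → A = v_max√(m/k) = 0.57×√(0.49/44.5) = 0.05981 m = 5.981 cm
E = ½mv²_max = ½×0.49×0.57² = 0.0796 J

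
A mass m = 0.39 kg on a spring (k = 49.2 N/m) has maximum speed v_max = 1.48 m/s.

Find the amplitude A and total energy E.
½mv²_max = ½kA² → A = v_max√(m/k) = 1.48×√(0.39/49.2) = 0.1318 m = 13.18 cm
E = ½mv²_max = ½×0.39×1.48² = 0.4271 J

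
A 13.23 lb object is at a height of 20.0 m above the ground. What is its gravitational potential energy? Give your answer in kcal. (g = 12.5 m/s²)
PE = mgh = 6.001 kg × 12.5 m/s² × 20 m = 1500 J = 0.3586 kcal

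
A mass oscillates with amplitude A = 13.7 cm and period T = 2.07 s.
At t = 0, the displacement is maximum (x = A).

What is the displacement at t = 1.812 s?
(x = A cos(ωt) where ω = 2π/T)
ω = 2π/T = 2π/2.07 = 3.035 rad/s
x = A cos(ωt) = 13.7×cos(3.035×1.812) = 9.709 cm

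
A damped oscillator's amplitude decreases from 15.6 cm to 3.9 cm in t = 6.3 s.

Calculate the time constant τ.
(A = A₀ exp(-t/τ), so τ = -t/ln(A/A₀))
A/A₀ = 3.9/15.6 = 0.25; ln(A/A₀) = -1.386
τ = −t/ln(A/A₀) = −6.3/-1.386 = 4.544 s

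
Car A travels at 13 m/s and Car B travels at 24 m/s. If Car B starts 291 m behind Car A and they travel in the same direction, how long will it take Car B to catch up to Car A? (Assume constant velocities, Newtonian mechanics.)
Relative speed: v_rel = 24 - 13 = 11 m/s
Time to catch: t = d₀/v_rel = 291/11 = 26.45 s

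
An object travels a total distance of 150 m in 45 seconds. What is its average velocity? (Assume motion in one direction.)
v_avg = Δd / Δt = 150 / 45 = 3.33 m/s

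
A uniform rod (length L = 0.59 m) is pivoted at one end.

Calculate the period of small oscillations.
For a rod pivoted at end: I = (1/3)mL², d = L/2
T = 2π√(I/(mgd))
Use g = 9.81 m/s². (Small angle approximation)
I/m = (1/3)L² = 0.116 m²; d = L/2 = 0.295 m
T = 2π√(I/(mgd)) = 2π√(0.116/(9.81×0.295)) = 1.258 s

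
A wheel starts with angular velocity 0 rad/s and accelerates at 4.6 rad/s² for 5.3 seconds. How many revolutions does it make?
θ = ω₀t + ½αt² = 0×5.3 + ½×4.6×5.3² = 64.61 rad
Revolutions = θ/(2π) = 64.61/(2π) = 10.28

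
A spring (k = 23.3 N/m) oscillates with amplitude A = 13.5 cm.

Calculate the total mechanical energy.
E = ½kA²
E = ½kA² = ½×23.3×(0.135)² = 0.2123 J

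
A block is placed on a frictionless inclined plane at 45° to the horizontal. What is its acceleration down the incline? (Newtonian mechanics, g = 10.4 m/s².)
a = g sin(θ) = 10.4 × sin(45°) = 10.4 × 0.7071 = 7.35 m/s²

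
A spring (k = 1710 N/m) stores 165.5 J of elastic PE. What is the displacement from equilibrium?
PE = ½kx² → x = √(2PE/k) = √(2×165.5/1710) = 0.44 m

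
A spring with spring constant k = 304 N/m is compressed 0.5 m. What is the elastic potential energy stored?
PE = ½kx² = ½×304×0.5² = 38.0 J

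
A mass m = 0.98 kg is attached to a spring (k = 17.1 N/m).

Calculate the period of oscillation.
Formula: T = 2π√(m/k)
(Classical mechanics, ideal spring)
T = 2π√(m/k) = 2π√(0.98/17.1) = 1.504 s; f = 1/T = 0.6648 Hz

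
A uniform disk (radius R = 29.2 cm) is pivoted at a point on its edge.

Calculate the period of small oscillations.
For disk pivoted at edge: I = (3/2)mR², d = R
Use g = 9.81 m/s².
I/m = (3/2)R² = 0.1279 m²; d = R = 0.292 m
T = 2π√((3/2)R²/(gR)) = 2π√(3R/(2g)) = 1.328 s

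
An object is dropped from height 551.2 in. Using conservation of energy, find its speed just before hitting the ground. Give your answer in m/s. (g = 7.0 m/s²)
mgh = ½mv² → v = √(2gh) = √(2×7.0×14) = 14 m/s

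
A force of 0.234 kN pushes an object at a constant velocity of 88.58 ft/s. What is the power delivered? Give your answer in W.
P = Fv = 234 N × 27 m/s = 6318 W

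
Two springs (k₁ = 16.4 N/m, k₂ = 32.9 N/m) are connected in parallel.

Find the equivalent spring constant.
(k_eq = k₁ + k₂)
k_eq = k₁ + k₂ = 16.4 + 32.9 = 49.3 N/m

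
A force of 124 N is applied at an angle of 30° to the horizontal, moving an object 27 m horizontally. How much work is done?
W = Fd cosθ = 124×27×cos(30°) = 2899.5 J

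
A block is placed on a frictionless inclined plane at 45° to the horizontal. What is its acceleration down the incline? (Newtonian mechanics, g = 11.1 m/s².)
a = g sin(θ) = 11.1 × sin(45°) = 11.1 × 0.7071 = 7.85 m/s²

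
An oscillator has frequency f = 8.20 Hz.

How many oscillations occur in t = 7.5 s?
n = f×t = 8.2×7.5 = 61.5 oscillations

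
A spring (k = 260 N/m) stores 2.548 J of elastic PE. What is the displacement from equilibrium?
PE = ½kx² → x = √(2PE/k) = √(2×2.548/260) = 0.14 m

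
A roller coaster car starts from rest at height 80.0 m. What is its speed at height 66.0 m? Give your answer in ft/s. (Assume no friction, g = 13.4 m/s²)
mgh₁ = ½mv₂² + mgh₂ → v₂ = √(2g(h₁−h₂)) = √(2×13.4×(80−66)) = 19.37 m/s = 63.55 ft/s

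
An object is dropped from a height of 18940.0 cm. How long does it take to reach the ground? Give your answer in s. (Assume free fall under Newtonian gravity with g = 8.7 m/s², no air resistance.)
t = √(2h/g) (with unit conversion) = 6.599 s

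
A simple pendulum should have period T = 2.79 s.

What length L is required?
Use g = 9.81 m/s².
T = 2π√(L/g) → L = g(T/2π)² = 9.81×(2.79/2π)² = 1.934 m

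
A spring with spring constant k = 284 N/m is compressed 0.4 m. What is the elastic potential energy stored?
PE = ½kx² = ½×284×0.4² = 22.72 J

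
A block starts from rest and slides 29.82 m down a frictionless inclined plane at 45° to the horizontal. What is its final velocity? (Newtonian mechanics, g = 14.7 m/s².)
a = g sin(θ) = 14.7 × sin(45°) = 10.39 m/s²
v = √(2ad) = √(2 × 10.39 × 29.82) = 24.9 m/s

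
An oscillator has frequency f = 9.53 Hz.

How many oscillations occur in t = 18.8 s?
n = f×t = 9.53×18.8 = 179.2 oscillations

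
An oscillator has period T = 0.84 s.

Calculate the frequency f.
f = 1/T = 1/0.84 = 1.19 Hz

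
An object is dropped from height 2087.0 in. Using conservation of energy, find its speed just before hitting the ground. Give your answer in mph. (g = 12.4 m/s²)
mgh = ½mv² → v = √(2gh) = √(2×12.4×53.01) = 36.26 m/s = 81.11 mph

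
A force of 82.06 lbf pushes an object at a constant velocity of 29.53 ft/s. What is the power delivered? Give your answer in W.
P = Fv = 365 N × 9.001 m/s = 3285 W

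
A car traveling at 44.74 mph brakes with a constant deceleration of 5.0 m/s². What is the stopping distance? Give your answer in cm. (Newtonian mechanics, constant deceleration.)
d = v₀² / (2a) (with unit conversion) = 4000.0 cm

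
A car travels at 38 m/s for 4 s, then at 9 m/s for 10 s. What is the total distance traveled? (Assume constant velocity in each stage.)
d₁ = v₁t₁ = 38 × 4 = 152 m
d₂ = v₂t₂ = 9 × 10 = 90 m
d_total = 152 + 90 = 242 m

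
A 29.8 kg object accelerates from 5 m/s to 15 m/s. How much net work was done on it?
W_net = ΔKE = ½m(v₂² − v₁²) = ½×29.8×(15² − 5²) = 2980.0 J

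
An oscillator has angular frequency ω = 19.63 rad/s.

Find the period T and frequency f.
T = 2π/ω = 2π/19.63 = 0.3201 s; f = ω/2π = 3.124 Hz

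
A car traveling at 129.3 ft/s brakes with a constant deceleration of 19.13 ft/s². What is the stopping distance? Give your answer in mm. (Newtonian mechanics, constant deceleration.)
d = v₀² / (2a) (with unit conversion) = 133200.0 mm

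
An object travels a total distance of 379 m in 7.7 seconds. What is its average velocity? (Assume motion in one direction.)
v_avg = Δd / Δt = 379 / 7.7 = 49.22 m/s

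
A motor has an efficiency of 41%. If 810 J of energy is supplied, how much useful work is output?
W_out = η × W_in = 0.41 × 810 = 332.1 J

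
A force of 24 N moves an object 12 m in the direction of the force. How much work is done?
W = Fd = 24×12 = 288.0 J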